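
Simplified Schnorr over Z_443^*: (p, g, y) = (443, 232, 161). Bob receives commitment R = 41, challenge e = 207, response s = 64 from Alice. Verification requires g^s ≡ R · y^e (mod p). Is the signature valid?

g^s mod p:
Squares mod 443: 232^1≡232, 232^2≡221, 232^4≡111, 232^8≡360, 232^16≡244, 232^32≡174, 232^64≡152
232^64 ≡ 152 (mod 443)
R · y^e mod p:
Squares mod 443: 161^1≡161, 161^2≡227, 161^4≡141, 161^8≡389, 161^16≡258, 161^32≡114, 161^64≡149, 161^128≡51
207 = 128 + 64 + 8 + 4 + 2 + 1, so 161^207 ≡ 51·149·389·141·227·161 ≡ 164 (mod 443)
41·164 = 6724 ≡ 79 (mod 443)
152 ≠ 79; the check fails.

invalid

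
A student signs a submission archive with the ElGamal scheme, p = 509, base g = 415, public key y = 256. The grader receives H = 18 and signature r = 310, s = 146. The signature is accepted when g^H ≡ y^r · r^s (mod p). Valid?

no

Left side g^H mod p:
Squares mod 509: 415^1≡415, 415^2≡183, 415^4≡404, 415^8≡336, 415^16≡407
18 = 16 + 2, so 415^18 ≡ 407·183 ≡ 167 (mod 509)
Right side y^r · r^s mod p:
Squares mod 509: 256^1≡256, 256^2≡384, 256^4≡355, 256^8≡302, 256^16≡93, 256^32≡505, 256^64≡16, 256^128≡256, 256^256≡384
310 = 256 + 32 + 16 + 4 + 2, so 256^310 ≡ 384·505·93·355·384 ≡ 145 (mod 509)
Squares mod 509: 310^1≡310, 310^2≡408, 310^4≡21, 310^8≡441, 310^16≡43, 310^32≡322, 310^64≡357, 310^128≡199
146 = 128 + 16 + 2, so 310^146 ≡ 199·43·408 ≡ 25 (mod 509)
145·25 = 3625 ≡ 62 (mod 509)
167 ≠ 62, so verification fails.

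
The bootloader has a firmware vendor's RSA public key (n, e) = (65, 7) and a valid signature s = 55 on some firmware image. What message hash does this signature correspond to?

Squares mod 65: s^1≡55, s^2≡35, s^4≡55
7 = 4 + 2 + 1, so s^7 ≡ 55·35·55 ≡ 55 (mod 65)

55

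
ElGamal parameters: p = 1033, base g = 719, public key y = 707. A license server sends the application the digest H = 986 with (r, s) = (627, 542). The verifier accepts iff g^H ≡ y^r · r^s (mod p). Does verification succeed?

fails

Left side g^H mod p:
Squares mod 1033: 719^1≡719, 719^2≡461, 719^4≡756, 719^8≡287, 719^16≡762, 719^32≡98, 719^64≡307, 719^128≡246, 719^256≡602, 719^512≡854
986 = 512 + 256 + 128 + 64 + 16 + 8 + 2, so 719^986 ≡ 854·602·246·307·762·287·461 ≡ 976 (mod 1033)
Right side y^r · r^s mod p:
Squares mod 1033: 707^1≡707, 707^2≡910, 707^4≡667, 707^8≡699, 707^16≡1025, 707^32≡64, 707^64≡997, 707^128≡263, 707^256≡991, 707^512≡731
627 = 512 + 64 + 32 + 16 + 2 + 1, so 707^627 ≡ 731·997·64·1025·910·707 ≡ 780 (mod 1033)
Squares mod 1033: 627^1≡627, 627^2≡589, 627^4≡866, 627^8≡1031, 627^16≡4, 627^32≡16, 627^64≡256, 627^128≡457, 627^256≡183, 627^512≡433
542 = 512 + 16 + 8 + 4 + 2, so 627^542 ≡ 433·4·1031·866·589 ≡ 580 (mod 1033)
780·580 = 452400 ≡ 979 (mod 1033)
976 ≠ 979, so verification fails.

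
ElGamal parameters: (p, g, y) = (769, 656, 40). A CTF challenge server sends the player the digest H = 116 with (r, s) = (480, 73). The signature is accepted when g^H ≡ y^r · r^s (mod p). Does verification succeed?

Left side g^H mod p:
656^116 mod 769 = 27
Right side y^r · r^s mod p:
40^480 mod 769 = 1
480^73 mod 769 = 25
1·25 = 25 ≡ 25 (mod 769)
27 ≠ 25, so verification fails.

fails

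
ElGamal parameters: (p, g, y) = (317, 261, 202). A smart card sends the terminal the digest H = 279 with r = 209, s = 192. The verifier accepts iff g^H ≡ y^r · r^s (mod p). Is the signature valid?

valid

Left side g^H mod p:
Squares mod 317: 261^1≡261, 261^2≡283, 261^4≡205, 261^8≡181, 261^16≡110, 261^32≡54, 261^64≡63, 261^128≡165, 261^256≡280
279 = 256 + 16 + 4 + 2 + 1, so 261^279 ≡ 280·110·205·283·261 ≡ 305 (mod 317)
Right side y^r · r^s mod p:
Squares mod 317: 202^1≡202, 202^2≡228, 202^4≡313, 202^8≡16, 202^16≡256, 202^32≡234, 202^64≡232, 202^128≡251
209 = 128 + 64 + 16 + 1, so 202^209 ≡ 251·232·256·202 ≡ 185 (mod 317)
Squares mod 317: 209^1≡209, 209^2≡252, 209^4≡104, 209^8≡38, 209^16≡176, 209^32≡227, 209^64≡175, 209^128≡193
192 = 128 + 64, so 209^192 ≡ 193·175 ≡ 173 (mod 317)
185·173 = 32005 ≡ 305 (mod 317)
305 ≡ 305 (mod 317), so the signature is genuine.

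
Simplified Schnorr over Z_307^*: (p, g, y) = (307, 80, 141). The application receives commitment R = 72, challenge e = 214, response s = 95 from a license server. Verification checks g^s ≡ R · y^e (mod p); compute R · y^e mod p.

61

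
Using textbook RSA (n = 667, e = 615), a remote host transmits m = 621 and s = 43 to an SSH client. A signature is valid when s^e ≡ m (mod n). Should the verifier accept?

Squares mod 667: s^1≡43, s^2≡515, s^4≡426, s^8≡52, s^16≡36, s^32≡629, s^64≡110, s^128≡94, s^256≡165, s^512≡545
615 = 512 + 64 + 32 + 4 + 2 + 1, so s^615 ≡ 545·110·629·426·515·43 ≡ 636 (mod 667)
s^615 mod 667 = 636, but m = 621.

reject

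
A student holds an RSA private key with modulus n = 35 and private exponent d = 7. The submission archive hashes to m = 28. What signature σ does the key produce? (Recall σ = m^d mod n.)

m^2 ≡ 28^2 = 784 ≡ 14
m^4 ≡ 14^2 = 196 ≡ 21
7 = 4 + 2 + 1, so m^7 ≡ 21·14·28 ≡ 7 (mod 35)

7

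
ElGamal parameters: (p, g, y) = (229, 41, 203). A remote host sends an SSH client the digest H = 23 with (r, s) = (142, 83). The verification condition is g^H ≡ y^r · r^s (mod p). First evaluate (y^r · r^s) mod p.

50

203^142 mod 229 = 161
142^83 mod 229 = 6
y^r · r^s ≡ 161·6 = 966 ≡ 50 (mod 229)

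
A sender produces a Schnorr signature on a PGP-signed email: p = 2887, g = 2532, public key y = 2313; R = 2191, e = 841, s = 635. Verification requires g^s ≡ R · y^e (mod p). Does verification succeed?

g^s mod p:
Squares mod 2887: 2532^1≡2532, 2532^2≡1884, 2532^4≡1333, 2532^8≡1384, 2532^16≡1375, 2532^32≡2527, 2532^64≡2572, 2532^128≡1067, 2532^256≡1011, 2532^512≡123
635 = 512 + 64 + 32 + 16 + 8 + 2 + 1, so 2532^635 ≡ 123·2572·2527·1375·1384·1884·2532 ≡ 2025 (mod 2887)
R · y^e mod p:
Squares mod 2887: 2313^1≡2313, 2313^2≡358, 2313^4≡1136, 2313^8≡7, 2313^16≡49, 2313^32≡2401, 2313^64≡2349, 2313^128≡744, 2313^256≡2119, 2313^512≡876
841 = 512 + 256 + 64 + 8 + 1, so 2313^841 ≡ 876·2119·2349·7·2313 ≡ 2349 (mod 2887)
2191·2349 = 5146659 ≡ 2025 (mod 2887)
2025 ≡ 2025 (mod 2887); signature holds.

passes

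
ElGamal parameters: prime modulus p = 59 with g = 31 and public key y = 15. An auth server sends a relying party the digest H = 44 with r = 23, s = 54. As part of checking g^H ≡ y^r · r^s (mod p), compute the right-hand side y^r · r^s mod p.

15^2 = 225 ≡ 48
15^4 ≡ 48^2 = 2304 ≡ 3
15^8 ≡ 3^2 = 9
15^16 ≡ 9^2 = 81 ≡ 22
23 = 16 + 4 + 2 + 1, so 15^23 ≡ 22·3·48·15 ≡ 25 (mod 59)
23^2 = 529 ≡ 57
23^4 ≡ 57^2 = 3249 ≡ 4
23^8 ≡ 4^2 = 16
23^16 ≡ 16^2 = 256 ≡ 20
23^32 ≡ 20^2 = 400 ≡ 46
54 = 32 + 16 + 4 + 2, so 23^54 ≡ 46·20·4·57 ≡ 15 (mod 59)
y^r · r^s ≡ 25·15 = 375 ≡ 21 (mod 59)

21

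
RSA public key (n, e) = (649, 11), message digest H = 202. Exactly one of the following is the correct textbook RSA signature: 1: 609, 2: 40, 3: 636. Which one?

1

Candidate 1: Squares mod 649: 609^1≡609, 609^2≡302, 609^4≡344, 609^8≡218; 11 = 8 + 2 + 1, so 609^11 ≡ 218·302·609 ≡ 202 (mod 649)
  → matches H = 202
Candidate 2: Squares mod 649: 40^1≡40, 40^2≡302, 40^4≡344, 40^8≡218; 11 = 8 + 2 + 1, so 40^11 ≡ 218·302·40 ≡ 447 (mod 649)
Candidate 3: Squares mod 649: 636^1≡636, 636^2≡169, 636^4≡5, 636^8≡25; 11 = 8 + 2 + 1, so 636^11 ≡ 25·169·636 ≡ 240 (mod 649)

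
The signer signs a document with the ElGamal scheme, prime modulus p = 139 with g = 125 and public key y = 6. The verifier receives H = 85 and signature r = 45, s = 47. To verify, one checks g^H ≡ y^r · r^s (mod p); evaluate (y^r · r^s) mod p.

6^2 = 36
6^4 ≡ 36^2 = 1296 ≡ 45
6^8 ≡ 45^2 = 2025 ≡ 79
6^16 ≡ 79^2 = 6241 ≡ 125
6^32 ≡ 125^2 = 15625 ≡ 57
45 = 32 + 8 + 4 + 1, so 6^45 ≡ 57·79·45·6 ≡ 116 (mod 139)
45^2 = 2025 ≡ 79
45^4 ≡ 79^2 = 6241 ≡ 125
45^8 ≡ 125^2 = 15625 ≡ 57
45^16 ≡ 57^2 = 3249 ≡ 52
45^32 ≡ 52^2 = 2704 ≡ 63
47 = 32 + 8 + 4 + 2 + 1, so 45^47 ≡ 63·57·125·79·45 ≡ 45 (mod 139)
y^r · r^s ≡ 116·45 = 5220 ≡ 77 (mod 139)

77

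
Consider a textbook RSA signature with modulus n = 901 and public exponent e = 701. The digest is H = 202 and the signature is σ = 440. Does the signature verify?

does not verify

σ^2 ≡ 440^2 = 193600 ≡ 786
σ^4 ≡ 786^2 = 617796 ≡ 611
σ^8 ≡ 611^2 = 373321 ≡ 307
σ^16 ≡ 307^2 = 94249 ≡ 545
σ^32 ≡ 545^2 = 297025 ≡ 596
σ^64 ≡ 596^2 = 355216 ≡ 222
σ^128 ≡ 222^2 = 49284 ≡ 630
σ^256 ≡ 630^2 = 396900 ≡ 460
σ^512 ≡ 460^2 = 211600 ≡ 766
701 = 512 + 128 + 32 + 16 + 8 + 4 + 1, so σ^701 ≡ 766·630·596·545·307·611·440 ≡ 699 (mod 901)
The recovered value 699 does not match the digest 202.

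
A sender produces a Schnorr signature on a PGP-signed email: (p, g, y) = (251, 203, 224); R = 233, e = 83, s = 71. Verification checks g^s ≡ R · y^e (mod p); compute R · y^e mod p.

224^2 = 50176 ≡ 227
224^4 ≡ 227^2 = 51529 ≡ 74
224^8 ≡ 74^2 = 5476 ≡ 205
224^16 ≡ 205^2 = 42025 ≡ 108
224^32 ≡ 108^2 = 11664 ≡ 118
224^64 ≡ 118^2 = 13924 ≡ 119
83 = 64 + 16 + 2 + 1, so 224^83 ≡ 119·108·227·224 ≡ 167 (mod 251)
R · y^e ≡ 233·167 = 38911 ≡ 6 (mod 251)

6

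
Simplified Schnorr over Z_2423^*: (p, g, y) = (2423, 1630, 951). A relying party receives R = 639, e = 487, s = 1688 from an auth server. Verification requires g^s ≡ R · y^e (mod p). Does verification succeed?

fails

g^s mod p:
1630^1688 mod 2423 = 143
R · y^e mod p:
951^487 mod 2423 = 1107
639·1107 = 707373 ≡ 2280 (mod 2423)
143 ≠ 2280; the check fails.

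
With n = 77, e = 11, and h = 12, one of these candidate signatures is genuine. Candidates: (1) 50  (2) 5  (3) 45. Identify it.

Candidate 1: Squares mod 77: 50^1≡50, 50^2≡36, 50^4≡64, 50^8≡15; 11 = 8 + 2 + 1, so 50^11 ≡ 15·36·50 ≡ 50 (mod 77)
Candidate 2: Squares mod 77: 5^1≡5, 5^2≡25, 5^4≡9, 5^8≡4; 11 = 8 + 2 + 1, so 5^11 ≡ 4·25·5 ≡ 38 (mod 77)
Candidate 3: Squares mod 77: 45^1≡45, 45^2≡23, 45^4≡67, 45^8≡23; 11 = 8 + 2 + 1, so 45^11 ≡ 23·23·45 ≡ 12 (mod 77)
  → matches h = 12

3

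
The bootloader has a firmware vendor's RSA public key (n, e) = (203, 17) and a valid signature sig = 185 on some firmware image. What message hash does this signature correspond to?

Squares mod 203: sig^1≡185, sig^2≡121, sig^4≡25, sig^8≡16, sig^16≡53
17 = 16 + 1, so sig^17 ≡ 53·185 ≡ 61 (mod 203)

61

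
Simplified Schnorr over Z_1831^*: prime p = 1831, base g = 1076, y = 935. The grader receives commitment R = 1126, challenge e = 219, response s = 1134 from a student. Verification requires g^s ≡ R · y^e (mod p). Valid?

g^s mod p:
1076^2 = 1157776 ≡ 584
1076^4 ≡ 584^2 = 341056 ≡ 490
1076^8 ≡ 490^2 = 240100 ≡ 239
1076^16 ≡ 239^2 = 57121 ≡ 360
1076^32 ≡ 360^2 = 129600 ≡ 1430
1076^64 ≡ 1430^2 = 2044900 ≡ 1504
1076^128 ≡ 1504^2 = 2262016 ≡ 731
1076^256 ≡ 731^2 = 534361 ≡ 1540
1076^512 ≡ 1540^2 = 2371600 ≡ 455
1076^1024 ≡ 455^2 = 207025 ≡ 122
1134 = 1024 + 64 + 32 + 8 + 4 + 2, so 1076^1134 ≡ 122·1504·1430·239·490·584 ≡ 1258 (mod 1831)
R · y^e mod p:
935^2 = 874225 ≡ 838
935^4 ≡ 838^2 = 702244 ≡ 971
935^8 ≡ 971^2 = 942841 ≡ 1707
935^16 ≡ 1707^2 = 2913849 ≡ 728
935^32 ≡ 728^2 = 529984 ≡ 825
935^64 ≡ 825^2 = 680625 ≡ 1324
935^128 ≡ 1324^2 = 1752976 ≡ 709
219 = 128 + 64 + 16 + 8 + 2 + 1, so 935^219 ≡ 709·1324·728·1707·838·935 ≡ 928 (mod 1831)
1126·928 = 1044928 ≡ 1258 (mod 1831)
1258 ≡ 1258 (mod 1831); signature holds.

yes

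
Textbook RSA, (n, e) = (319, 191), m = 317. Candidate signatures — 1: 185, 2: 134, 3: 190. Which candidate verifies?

Candidate 1: Squares mod 319: 185^1≡185, 185^2≡92, 185^4≡170, 185^8≡190, 185^16≡53, 185^32≡257, 185^64≡16, 185^128≡256; 191 = 128 + 32 + 16 + 8 + 4 + 2 + 1, so 185^191 ≡ 256·257·53·190·170·92·185 ≡ 317 (mod 319)
  → matches m = 317
Candidate 2: Squares mod 319: 134^1≡134, 134^2≡92, 134^4≡170, 134^8≡190, 134^16≡53, 134^32≡257, 134^64≡16, 134^128≡256; 191 = 128 + 32 + 16 + 8 + 4 + 2 + 1, so 134^191 ≡ 256·257·53·190·170·92·134 ≡ 2 (mod 319)
Candidate 3: Squares mod 319: 190^1≡190, 190^2≡53, 190^4≡257, 190^8≡16, 190^16≡256, 190^32≡141, 190^64≡103, 190^128≡82; 191 = 128 + 32 + 16 + 8 + 4 + 2 + 1, so 190^191 ≡ 82·141·256·16·257·53·190 ≡ 256 (mod 319)

1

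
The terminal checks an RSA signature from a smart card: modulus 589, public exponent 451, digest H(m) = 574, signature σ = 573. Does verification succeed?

Squares mod 589: σ^1≡573, σ^2≡256, σ^4≡157, σ^8≡500, σ^16≡264, σ^32≡194, σ^64≡529, σ^128≡66, σ^256≡233
451 = 256 + 128 + 64 + 2 + 1, so σ^451 ≡ 233·66·529·256·573 ≡ 573 (mod 589)
573 ≠ 574, so verification fails.

fails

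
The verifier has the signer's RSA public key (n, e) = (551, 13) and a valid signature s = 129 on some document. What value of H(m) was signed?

67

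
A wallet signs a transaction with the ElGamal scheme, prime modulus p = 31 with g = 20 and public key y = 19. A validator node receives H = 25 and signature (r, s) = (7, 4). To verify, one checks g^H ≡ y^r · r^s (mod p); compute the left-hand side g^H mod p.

5

20^25 mod 31 = 5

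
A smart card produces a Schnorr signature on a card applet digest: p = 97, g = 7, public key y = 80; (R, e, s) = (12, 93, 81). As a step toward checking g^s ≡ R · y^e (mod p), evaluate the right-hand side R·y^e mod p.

80^2 = 6400 ≡ 95
80^4 ≡ 95^2 = 9025 ≡ 4
80^8 ≡ 4^2 = 16
80^16 ≡ 16^2 = 256 ≡ 62
80^32 ≡ 62^2 = 3844 ≡ 61
80^64 ≡ 61^2 = 3721 ≡ 35
93 = 64 + 16 + 8 + 4 + 1, so 80^93 ≡ 35·62·16·4·80 ≡ 20 (mod 97)
R · y^e ≡ 12·20 = 240 ≡ 46 (mod 97)

46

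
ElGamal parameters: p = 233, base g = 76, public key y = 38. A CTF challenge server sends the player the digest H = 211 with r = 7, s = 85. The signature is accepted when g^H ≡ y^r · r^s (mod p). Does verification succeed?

fails

Left side g^H mod p:
76^2 = 5776 ≡ 184
76^4 ≡ 184^2 = 33856 ≡ 71
76^8 ≡ 71^2 = 5041 ≡ 148
76^16 ≡ 148^2 = 21904 ≡ 2
76^32 ≡ 2^2 = 4
76^64 ≡ 4^2 = 16
76^128 ≡ 16^2 = 256 ≡ 23
211 = 128 + 64 + 16 + 2 + 1, so 76^211 ≡ 23·16·2·184·76 ≡ 148 (mod 233)
Right side y^r · r^s mod p:
38^2 = 1444 ≡ 46
38^4 ≡ 46^2 = 2116 ≡ 19
7 = 4 + 2 + 1, so 38^7 ≡ 19·46·38 ≡ 126 (mod 233)
7^2 = 49
7^4 ≡ 49^2 = 2401 ≡ 71
7^8 ≡ 71^2 = 5041 ≡ 148
7^16 ≡ 148^2 = 21904 ≡ 2
7^32 ≡ 2^2 = 4
7^64 ≡ 4^2 = 16
85 = 64 + 16 + 4 + 1, so 7^85 ≡ 16·2·71·7 ≡ 60 (mod 233)
126·60 = 7560 ≡ 104 (mod 233)
148 ≠ 104, so verification fails.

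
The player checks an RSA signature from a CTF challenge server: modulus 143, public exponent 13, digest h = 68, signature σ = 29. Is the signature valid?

Squares mod 143: σ^1≡29, σ^2≡126, σ^4≡3, σ^8≡9
13 = 8 + 4 + 1, so σ^13 ≡ 9·3·29 ≡ 68 (mod 143)
σ^13 mod 143 = 68 matches h.

valid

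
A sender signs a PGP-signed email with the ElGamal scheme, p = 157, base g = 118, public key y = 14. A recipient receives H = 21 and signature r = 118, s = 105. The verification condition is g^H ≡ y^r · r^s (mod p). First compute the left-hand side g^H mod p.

82

118^2 = 13924 ≡ 108
118^4 ≡ 108^2 = 11664 ≡ 46
118^8 ≡ 46^2 = 2116 ≡ 75
118^16 ≡ 75^2 = 5625 ≡ 130
21 = 16 + 4 + 1, so 118^21 ≡ 130·46·118 ≡ 82 (mod 157)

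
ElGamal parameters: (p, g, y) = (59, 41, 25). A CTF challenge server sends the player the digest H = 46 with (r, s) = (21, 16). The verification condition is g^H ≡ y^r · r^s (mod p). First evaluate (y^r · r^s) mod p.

5

25^2 = 625 ≡ 35
25^4 ≡ 35^2 = 1225 ≡ 45
25^8 ≡ 45^2 = 2025 ≡ 19
25^16 ≡ 19^2 = 361 ≡ 7
21 = 16 + 4 + 1, so 25^21 ≡ 7·45·25 ≡ 28 (mod 59)
21^2 = 441 ≡ 28
21^4 ≡ 28^2 = 784 ≡ 17
21^8 ≡ 17^2 = 289 ≡ 53
21^16 ≡ 53^2 = 2809 ≡ 36
y^r · r^s ≡ 28·36 = 1008 ≡ 5 (mod 59)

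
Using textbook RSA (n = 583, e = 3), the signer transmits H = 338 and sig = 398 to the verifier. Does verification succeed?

passes

sig^2 ≡ 398^2 = 158404 ≡ 411
3 = 2 + 1, so sig^3 ≡ 411·398 ≡ 338 (mod 583)
338 = H, so the signature checks out.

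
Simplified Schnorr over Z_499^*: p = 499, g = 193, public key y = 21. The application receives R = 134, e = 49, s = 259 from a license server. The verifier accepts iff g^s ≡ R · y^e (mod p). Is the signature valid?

valid

g^s mod p:
Squares mod 499: 193^1≡193, 193^2≡323, 193^4≡38, 193^8≡446, 193^16≡314, 193^32≡293, 193^64≡21, 193^128≡441, 193^256≡370
259 = 256 + 2 + 1, so 193^259 ≡ 370·323·193 ≡ 153 (mod 499)
R · y^e mod p:
Squares mod 499: 21^1≡21, 21^2≡441, 21^4≡370, 21^8≡174, 21^16≡336, 21^32≡122
49 = 32 + 16 + 1, so 21^49 ≡ 122·336·21 ≡ 57 (mod 499)
134·57 = 7638 ≡ 153 (mod 499)
153 ≡ 153 (mod 499); signature holds.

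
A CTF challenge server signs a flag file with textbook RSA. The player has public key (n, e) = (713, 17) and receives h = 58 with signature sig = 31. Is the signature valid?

invalid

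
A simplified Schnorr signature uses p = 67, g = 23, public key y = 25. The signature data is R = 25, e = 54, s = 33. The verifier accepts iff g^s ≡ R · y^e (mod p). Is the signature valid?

g^s mod p:
23^2 = 529 ≡ 60
23^4 ≡ 60^2 = 3600 ≡ 49
23^8 ≡ 49^2 = 2401 ≡ 56
23^16 ≡ 56^2 = 3136 ≡ 54
23^32 ≡ 54^2 = 2916 ≡ 35
33 = 32 + 1, so 23^33 ≡ 35·23 ≡ 1 (mod 67)
R · y^e mod p:
25^2 = 625 ≡ 22
25^4 ≡ 22^2 = 484 ≡ 15
25^8 ≡ 15^2 = 225 ≡ 24
25^16 ≡ 24^2 = 576 ≡ 40
25^32 ≡ 40^2 = 1600 ≡ 59
54 = 32 + 16 + 4 + 2, so 25^54 ≡ 59·40·15·22 ≡ 59 (mod 67)
25·59 = 1475 ≡ 1 (mod 67)
1 ≡ 1 (mod 67); signature holds.

valid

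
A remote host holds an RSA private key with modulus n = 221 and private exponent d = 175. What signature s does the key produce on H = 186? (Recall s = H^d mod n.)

186

Squares mod 221: H^1≡186, H^2≡120, H^4≡35, H^8≡120, H^16≡35, H^32≡120, H^64≡35, H^128≡120
175 = 128 + 32 + 8 + 4 + 2 + 1, so H^175 ≡ 120·120·120·35·120·186 ≡ 186 (mod 221)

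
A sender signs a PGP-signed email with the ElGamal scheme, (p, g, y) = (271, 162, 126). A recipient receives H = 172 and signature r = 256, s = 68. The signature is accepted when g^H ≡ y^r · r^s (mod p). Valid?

Left side g^H mod p:
162^2 = 26244 ≡ 228
162^4 ≡ 228^2 = 51984 ≡ 223
162^8 ≡ 223^2 = 49729 ≡ 136
162^16 ≡ 136^2 = 18496 ≡ 68
162^32 ≡ 68^2 = 4624 ≡ 17
162^64 ≡ 17^2 = 289 ≡ 18
162^128 ≡ 18^2 = 324 ≡ 53
172 = 128 + 32 + 8 + 4, so 162^172 ≡ 53·17·136·223 ≡ 56 (mod 271)
Right side y^r · r^s mod p:
126^2 = 15876 ≡ 158
126^4 ≡ 158^2 = 24964 ≡ 32
126^8 ≡ 32^2 = 1024 ≡ 211
126^16 ≡ 211^2 = 44521 ≡ 77
126^32 ≡ 77^2 = 5929 ≡ 238
126^64 ≡ 238^2 = 56644 ≡ 5
126^128 ≡ 5^2 = 25
126^256 ≡ 25^2 = 625 ≡ 83
256^2 = 65536 ≡ 225
256^4 ≡ 225^2 = 50625 ≡ 219
256^8 ≡ 219^2 = 47961 ≡ 265
256^16 ≡ 265^2 = 70225 ≡ 36
256^32 ≡ 36^2 = 1296 ≡ 212
256^64 ≡ 212^2 = 44944 ≡ 229
68 = 64 + 4, so 256^68 ≡ 229·219 ≡ 16 (mod 271)
83·16 = 1328 ≡ 244 (mod 271)
56 ≠ 244, so verification fails.

no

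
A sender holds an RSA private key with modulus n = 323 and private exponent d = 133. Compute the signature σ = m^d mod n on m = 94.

246

Squares mod 323: m^1≡94, m^2≡115, m^4≡305, m^8≡1, m^16≡1, m^32≡1, m^64≡1, m^128≡1
133 = 128 + 4 + 1, so m^133 ≡ 1·305·94 ≡ 246 (mod 323)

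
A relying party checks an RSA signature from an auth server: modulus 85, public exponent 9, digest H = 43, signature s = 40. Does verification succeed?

s^9 mod 85 = 45
45 ≠ 43, so verification fails.

fails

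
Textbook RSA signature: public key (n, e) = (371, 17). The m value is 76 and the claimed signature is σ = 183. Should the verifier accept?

reject

σ^2 ≡ 183^2 = 33489 ≡ 99
σ^4 ≡ 99^2 = 9801 ≡ 155
σ^8 ≡ 155^2 = 24025 ≡ 281
σ^16 ≡ 281^2 = 78961 ≡ 309
17 = 16 + 1, so σ^17 ≡ 309·183 ≡ 155 (mod 371)
The recovered value 155 does not match the digest 76.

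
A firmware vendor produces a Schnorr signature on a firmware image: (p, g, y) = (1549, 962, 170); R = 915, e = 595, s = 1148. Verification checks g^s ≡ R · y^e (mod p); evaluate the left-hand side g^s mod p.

962^2 = 925444 ≡ 691
962^4 ≡ 691^2 = 477481 ≡ 389
962^8 ≡ 389^2 = 151321 ≡ 1068
962^16 ≡ 1068^2 = 1140624 ≡ 560
962^32 ≡ 560^2 = 313600 ≡ 702
962^64 ≡ 702^2 = 492804 ≡ 222
962^128 ≡ 222^2 = 49284 ≡ 1265
962^256 ≡ 1265^2 = 1600225 ≡ 108
962^512 ≡ 108^2 = 11664 ≡ 821
962^1024 ≡ 821^2 = 674041 ≡ 226
1148 = 1024 + 64 + 32 + 16 + 8 + 4, so 962^1148 ≡ 226·222·702·560·1068·389 ≡ 942 (mod 1549)

942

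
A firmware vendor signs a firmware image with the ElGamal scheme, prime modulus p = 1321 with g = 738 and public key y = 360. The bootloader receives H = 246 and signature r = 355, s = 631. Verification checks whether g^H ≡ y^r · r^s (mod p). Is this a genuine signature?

forged

Left side g^H mod p:
738^246 mod 1321 = 1214
Right side y^r · r^s mod p:
360^355 mod 1321 = 553
355^631 mod 1321 = 822
553·822 = 454566 ≡ 142 (mod 1321)
1214 ≠ 142, so verification fails.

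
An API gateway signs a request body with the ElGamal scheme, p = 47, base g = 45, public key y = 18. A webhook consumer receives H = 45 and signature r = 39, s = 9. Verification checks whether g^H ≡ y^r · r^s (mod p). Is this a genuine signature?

forged

Left side g^H mod p:
45^2 = 2025 ≡ 4
45^4 ≡ 4^2 = 16
45^8 ≡ 16^2 = 256 ≡ 21
45^16 ≡ 21^2 = 441 ≡ 18
45^32 ≡ 18^2 = 324 ≡ 42
45 = 32 + 8 + 4 + 1, so 45^45 ≡ 42·21·16·45 ≡ 23 (mod 47)
Right side y^r · r^s mod p:
18^2 = 324 ≡ 42
18^4 ≡ 42^2 = 1764 ≡ 25
18^8 ≡ 25^2 = 625 ≡ 14
18^16 ≡ 14^2 = 196 ≡ 8
18^32 ≡ 8^2 = 64 ≡ 17
39 = 32 + 4 + 2 + 1, so 18^39 ≡ 17·25·42·18 ≡ 8 (mod 47)
39^2 = 1521 ≡ 17
39^4 ≡ 17^2 = 289 ≡ 7
39^8 ≡ 7^2 = 49 ≡ 2
9 = 8 + 1, so 39^9 ≡ 2·39 ≡ 31 (mod 47)
8·31 = 248 ≡ 13 (mod 47)
23 ≠ 13, so verification fails.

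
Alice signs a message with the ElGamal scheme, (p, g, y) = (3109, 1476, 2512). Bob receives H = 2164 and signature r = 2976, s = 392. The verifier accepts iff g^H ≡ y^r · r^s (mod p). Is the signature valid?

valid

Left side g^H mod p:
1476^2 = 2178576 ≡ 2276
1476^4 ≡ 2276^2 = 5180176 ≡ 582
1476^8 ≡ 582^2 = 338724 ≡ 2952
1476^16 ≡ 2952^2 = 8714304 ≡ 2886
1476^32 ≡ 2886^2 = 8328996 ≡ 3094
1476^64 ≡ 3094^2 = 9572836 ≡ 225
1476^128 ≡ 225^2 = 50625 ≡ 881
1476^256 ≡ 881^2 = 776161 ≡ 2020
1476^512 ≡ 2020^2 = 4080400 ≡ 1392
1476^1024 ≡ 1392^2 = 1937664 ≡ 757
1476^2048 ≡ 757^2 = 573049 ≡ 993
2164 = 2048 + 64 + 32 + 16 + 4, so 1476^2164 ≡ 993·225·3094·2886·582 ≡ 1096 (mod 3109)
Right side y^r · r^s mod p:
2512^2 = 6310144 ≡ 1983
2512^4 ≡ 1983^2 = 3932289 ≡ 2513
2512^8 ≡ 2513^2 = 6315169 ≡ 790
2512^16 ≡ 790^2 = 624100 ≡ 2300
2512^32 ≡ 2300^2 = 5290000 ≡ 1591
2512^64 ≡ 1591^2 = 2531281 ≡ 555
2512^128 ≡ 555^2 = 308025 ≡ 234
2512^256 ≡ 234^2 = 54756 ≡ 1903
2512^512 ≡ 1903^2 = 3621409 ≡ 2533
2512^1024 ≡ 2533^2 = 6416089 ≡ 2222
2512^2048 ≡ 2222^2 = 4937284 ≡ 192
2976 = 2048 + 512 + 256 + 128 + 32, so 2512^2976 ≡ 192·2533·1903·234·1591 ≡ 141 (mod 3109)
2976^2 = 8856576 ≡ 2144
2976^4 ≡ 2144^2 = 4596736 ≡ 1634
2976^8 ≡ 1634^2 = 2669956 ≡ 2434
2976^16 ≡ 2434^2 = 5924356 ≡ 1711
2976^32 ≡ 1711^2 = 2927521 ≡ 1952
2976^64 ≡ 1952^2 = 3810304 ≡ 1779
2976^128 ≡ 1779^2 = 3164841 ≡ 2988
2976^256 ≡ 2988^2 = 8928144 ≡ 2205
392 = 256 + 128 + 8, so 2976^392 ≡ 2205·2988·2434 ≡ 1441 (mod 3109)
141·1441 = 203181 ≡ 1096 (mod 3109)
1096 ≡ 1096 (mod 3109), so the signature is genuine.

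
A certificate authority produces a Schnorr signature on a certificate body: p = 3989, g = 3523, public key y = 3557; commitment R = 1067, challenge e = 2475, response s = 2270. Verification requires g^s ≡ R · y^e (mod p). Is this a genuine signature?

g^s mod p:
3523^2 = 12411529 ≡ 1750
3523^4 ≡ 1750^2 = 3062500 ≡ 2937
3523^8 ≡ 2937^2 = 8625969 ≡ 1751
3523^16 ≡ 1751^2 = 3066001 ≡ 2449
3523^32 ≡ 2449^2 = 5997601 ≡ 2134
3523^64 ≡ 2134^2 = 4553956 ≡ 2507
3523^128 ≡ 2507^2 = 6285049 ≡ 2374
3523^256 ≡ 2374^2 = 5635876 ≡ 3408
3523^512 ≡ 3408^2 = 11614464 ≡ 2485
3523^1024 ≡ 2485^2 = 6175225 ≡ 253
3523^2048 ≡ 253^2 = 64009 ≡ 185
2270 = 2048 + 128 + 64 + 16 + 8 + 4 + 2, so 3523^2270 ≡ 185·2374·2507·2449·1751·2937·1750 ≡ 2095 (mod 3989)
R · y^e mod p:
3557^2 = 12652249 ≡ 3130
3557^4 ≡ 3130^2 = 9796900 ≡ 3905
3557^8 ≡ 3905^2 = 15249025 ≡ 3067
3557^16 ≡ 3067^2 = 9406489 ≡ 427
3557^32 ≡ 427^2 = 182329 ≡ 2824
3557^64 ≡ 2824^2 = 7974976 ≡ 965
3557^128 ≡ 965^2 = 931225 ≡ 1788
3557^256 ≡ 1788^2 = 3196944 ≡ 1755
3557^512 ≡ 1755^2 = 3080025 ≡ 517
3557^1024 ≡ 517^2 = 267289 ≡ 26
3557^2048 ≡ 26^2 = 676
2475 = 2048 + 256 + 128 + 32 + 8 + 2 + 1, so 3557^2475 ≡ 676·1755·1788·2824·3067·3130·3557 ≡ 565 (mod 3989)
1067·565 = 602855 ≡ 516 (mod 3989)
2095 ≠ 516; the check fails.

forged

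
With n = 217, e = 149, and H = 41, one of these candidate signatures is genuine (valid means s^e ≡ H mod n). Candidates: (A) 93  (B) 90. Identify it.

Candidate A: 93^2 = 8649 ≡ 186; 93^4 ≡ 186^2 = 34596 ≡ 93; 93^8 ≡ 93^2 = 8649 ≡ 186; 93^16 ≡ 186^2 = 34596 ≡ 93; 93^32 ≡ 93^2 = 8649 ≡ 186; 93^64 ≡ 186^2 = 34596 ≡ 93; 93^128 ≡ 93^2 = 8649 ≡ 186; 149 = 128 + 16 + 4 + 1, so 93^149 ≡ 186·93·93·93 ≡ 186 (mod 217)
Candidate B: 90^2 = 8100 ≡ 71; 90^4 ≡ 71^2 = 5041 ≡ 50; 90^8 ≡ 50^2 = 2500 ≡ 113; 90^16 ≡ 113^2 = 12769 ≡ 183; 90^32 ≡ 183^2 = 33489 ≡ 71; 90^64 ≡ 71^2 = 5041 ≡ 50; 90^128 ≡ 50^2 = 2500 ≡ 113; 149 = 128 + 16 + 4 + 1, so 90^149 ≡ 113·183·50·90 ≡ 41 (mod 217)
  → matches H = 41

B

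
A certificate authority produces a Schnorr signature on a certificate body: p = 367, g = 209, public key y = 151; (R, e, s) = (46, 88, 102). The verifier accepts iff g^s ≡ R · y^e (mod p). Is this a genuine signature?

g^s mod p:
Squares mod 367: 209^1≡209, 209^2≡8, 209^4≡64, 209^8≡59, 209^16≡178, 209^32≡122, 209^64≡204
102 = 64 + 32 + 4 + 2, so 209^102 ≡ 204·122·64·8 ≡ 49 (mod 367)
R · y^e mod p:
Squares mod 367: 151^1≡151, 151^2≡47, 151^4≡7, 151^8≡49, 151^16≡199, 151^32≡332, 151^64≡124
88 = 64 + 16 + 8, so 151^88 ≡ 124·199·49 ≡ 226 (mod 367)
46·226 = 10396 ≡ 120 (mod 367)
49 ≠ 120; the check fails.

forged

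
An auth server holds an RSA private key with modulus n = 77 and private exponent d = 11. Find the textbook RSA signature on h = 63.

h^2 ≡ 63^2 = 3969 ≡ 42
h^4 ≡ 42^2 = 1764 ≡ 70
h^8 ≡ 70^2 = 4900 ≡ 49
11 = 8 + 2 + 1, so h^11 ≡ 49·42·63 ≡ 63 (mod 77)

63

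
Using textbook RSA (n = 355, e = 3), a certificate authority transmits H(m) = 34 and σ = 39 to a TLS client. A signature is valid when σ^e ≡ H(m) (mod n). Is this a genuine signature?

Squares mod 355: σ^1≡39, σ^2≡101
3 = 2 + 1, so σ^3 ≡ 101·39 ≡ 34 (mod 355)
34 = H(m), so the signature checks out.

genuine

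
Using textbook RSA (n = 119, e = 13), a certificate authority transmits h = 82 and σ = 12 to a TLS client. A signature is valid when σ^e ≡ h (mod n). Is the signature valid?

σ^2 ≡ 12^2 = 144 ≡ 25
σ^4 ≡ 25^2 = 625 ≡ 30
σ^8 ≡ 30^2 = 900 ≡ 67
13 = 8 + 4 + 1, so σ^13 ≡ 67·30·12 ≡ 82 (mod 119)
82 = h, so the signature checks out.

valid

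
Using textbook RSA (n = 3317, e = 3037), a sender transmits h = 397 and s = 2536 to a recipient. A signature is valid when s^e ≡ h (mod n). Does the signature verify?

Squares mod 3317: s^1≡2536, s^2≡2950, s^4≡2009, s^8≡2609, s^16≡397, s^32≡1710, s^64≡1823, s^128≡3012, s^256≡149, s^512≡2299, s^1024≡1420, s^2048≡2981
3037 = 2048 + 512 + 256 + 128 + 64 + 16 + 8 + 4 + 1, so s^3037 ≡ 2981·2299·149·3012·1823·397·2609·2009·2536 ≡ 397 (mod 3317)
s^3037 mod 3317 = 397 matches h.

verifies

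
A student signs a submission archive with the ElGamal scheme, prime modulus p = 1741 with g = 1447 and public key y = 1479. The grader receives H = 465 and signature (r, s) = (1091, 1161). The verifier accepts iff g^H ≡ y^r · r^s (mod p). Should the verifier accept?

Left side g^H mod p:
1447^2 = 2093809 ≡ 1127
1447^4 ≡ 1127^2 = 1270129 ≡ 940
1447^8 ≡ 940^2 = 883600 ≡ 913
1447^16 ≡ 913^2 = 833569 ≡ 1371
1447^32 ≡ 1371^2 = 1879641 ≡ 1102
1447^64 ≡ 1102^2 = 1214404 ≡ 927
1447^128 ≡ 927^2 = 859329 ≡ 1016
1447^256 ≡ 1016^2 = 1032256 ≡ 1584
465 = 256 + 128 + 64 + 16 + 1, so 1447^465 ≡ 1584·1016·927·1371·1447 ≡ 1552 (mod 1741)
Right side y^r · r^s mod p:
1479^2 = 2187441 ≡ 745
1479^4 ≡ 745^2 = 555025 ≡ 1387
1479^8 ≡ 1387^2 = 1923769 ≡ 1705
1479^16 ≡ 1705^2 = 2907025 ≡ 1296
1479^32 ≡ 1296^2 = 1679616 ≡ 1292
1479^64 ≡ 1292^2 = 1669264 ≡ 1386
1479^128 ≡ 1386^2 = 1920996 ≡ 673
1479^256 ≡ 673^2 = 452929 ≡ 269
1479^512 ≡ 269^2 = 72361 ≡ 980
1479^1024 ≡ 980^2 = 960400 ≡ 1109
1091 = 1024 + 64 + 2 + 1, so 1479^1091 ≡ 1109·1386·745·1479 ≡ 76 (mod 1741)
1091^2 = 1190281 ≡ 1178
1091^4 ≡ 1178^2 = 1387684 ≡ 107
1091^8 ≡ 107^2 = 11449 ≡ 1003
1091^16 ≡ 1003^2 = 1006009 ≡ 1452
1091^32 ≡ 1452^2 = 2108304 ≡ 1694
1091^64 ≡ 1694^2 = 2869636 ≡ 468
1091^128 ≡ 468^2 = 219024 ≡ 1399
1091^256 ≡ 1399^2 = 1957201 ≡ 317
1091^512 ≡ 317^2 = 100489 ≡ 1252
1091^1024 ≡ 1252^2 = 1567504 ≡ 604
1161 = 1024 + 128 + 8 + 1, so 1091^1161 ≡ 604·1399·1003·1091 ≡ 1091 (mod 1741)
76·1091 = 82916 ≡ 1089 (mod 1741)
1552 ≠ 1089, so verification fails.

reject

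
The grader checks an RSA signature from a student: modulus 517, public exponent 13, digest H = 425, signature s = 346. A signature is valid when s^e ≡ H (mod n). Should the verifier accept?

reject

s^2 ≡ 346^2 = 119716 ≡ 289
s^4 ≡ 289^2 = 83521 ≡ 284
s^8 ≡ 284^2 = 80656 ≡ 4
13 = 8 + 4 + 1, so s^13 ≡ 4·284·346 ≡ 136 (mod 517)
s^13 mod 517 = 136, but H = 425.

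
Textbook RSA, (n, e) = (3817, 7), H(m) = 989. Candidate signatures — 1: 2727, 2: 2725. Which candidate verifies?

1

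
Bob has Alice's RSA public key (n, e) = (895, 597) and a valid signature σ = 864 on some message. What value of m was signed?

σ^2 ≡ 864^2 = 746496 ≡ 66
σ^4 ≡ 66^2 = 4356 ≡ 776
σ^8 ≡ 776^2 = 602176 ≡ 736
σ^16 ≡ 736^2 = 541696 ≡ 221
σ^32 ≡ 221^2 = 48841 ≡ 511
σ^64 ≡ 511^2 = 261121 ≡ 676
σ^128 ≡ 676^2 = 456976 ≡ 526
σ^256 ≡ 526^2 = 276676 ≡ 121
σ^512 ≡ 121^2 = 14641 ≡ 321
597 = 512 + 64 + 16 + 4 + 1, so σ^597 ≡ 321·676·221·776·864 ≡ 469 (mod 895)

469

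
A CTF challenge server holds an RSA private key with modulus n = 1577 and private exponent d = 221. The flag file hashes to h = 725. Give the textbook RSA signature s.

1497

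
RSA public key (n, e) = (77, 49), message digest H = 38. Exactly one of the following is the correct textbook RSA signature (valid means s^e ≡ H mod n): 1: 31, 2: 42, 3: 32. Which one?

1

Candidate 1: Squares mod 77: 31^1≡31, 31^2≡37, 31^4≡60, 31^8≡58, 31^16≡53, 31^32≡37; 49 = 32 + 16 + 1, so 31^49 ≡ 37·53·31 ≡ 38 (mod 77)
  → matches H = 38
Candidate 2: Squares mod 77: 42^1≡42, 42^2≡70, 42^4≡49, 42^8≡14, 42^16≡42, 42^32≡70; 49 = 32 + 16 + 1, so 42^49 ≡ 70·42·42 ≡ 49 (mod 77)
Candidate 3: Squares mod 77: 32^1≡32, 32^2≡23, 32^4≡67, 32^8≡23, 32^16≡67, 32^32≡23; 49 = 32 + 16 + 1, so 32^49 ≡ 23·67·32 ≡ 32 (mod 77)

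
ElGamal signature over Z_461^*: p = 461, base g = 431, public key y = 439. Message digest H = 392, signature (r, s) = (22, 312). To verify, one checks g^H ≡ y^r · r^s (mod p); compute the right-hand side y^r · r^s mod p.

30

439^2 = 192721 ≡ 23
439^4 ≡ 23^2 = 529 ≡ 68
439^8 ≡ 68^2 = 4624 ≡ 14
439^16 ≡ 14^2 = 196
22 = 16 + 4 + 2, so 439^22 ≡ 196·68·23 ≡ 440 (mod 461)
22^2 = 484 ≡ 23
22^4 ≡ 23^2 = 529 ≡ 68
22^8 ≡ 68^2 = 4624 ≡ 14
22^16 ≡ 14^2 = 196
22^32 ≡ 196^2 = 38416 ≡ 153
22^64 ≡ 153^2 = 23409 ≡ 359
22^128 ≡ 359^2 = 128881 ≡ 262
22^256 ≡ 262^2 = 68644 ≡ 416
312 = 256 + 32 + 16 + 8, so 22^312 ≡ 416·153·196·14 ≡ 262 (mod 461)
y^r · r^s ≡ 440·262 = 115280 ≡ 30 (mod 461)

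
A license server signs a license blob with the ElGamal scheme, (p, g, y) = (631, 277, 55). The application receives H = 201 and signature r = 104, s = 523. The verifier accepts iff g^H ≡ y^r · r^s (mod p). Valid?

yes

Left side g^H mod p:
277^2 = 76729 ≡ 378
277^4 ≡ 378^2 = 142884 ≡ 278
277^8 ≡ 278^2 = 77284 ≡ 302
277^16 ≡ 302^2 = 91204 ≡ 340
277^32 ≡ 340^2 = 115600 ≡ 127
277^64 ≡ 127^2 = 16129 ≡ 354
277^128 ≡ 354^2 = 125316 ≡ 378
201 = 128 + 64 + 8 + 1, so 277^201 ≡ 378·354·302·277 ≡ 598 (mod 631)
Right side y^r · r^s mod p:
55^2 = 3025 ≡ 501
55^4 ≡ 501^2 = 251001 ≡ 494
55^8 ≡ 494^2 = 244036 ≡ 470
55^16 ≡ 470^2 = 220900 ≡ 50
55^32 ≡ 50^2 = 2500 ≡ 607
55^64 ≡ 607^2 = 368449 ≡ 576
104 = 64 + 32 + 8, so 55^104 ≡ 576·607·470 ≡ 127 (mod 631)
104^2 = 10816 ≡ 89
104^4 ≡ 89^2 = 7921 ≡ 349
104^8 ≡ 349^2 = 121801 ≡ 18
104^16 ≡ 18^2 = 324
104^32 ≡ 324^2 = 104976 ≡ 230
104^64 ≡ 230^2 = 52900 ≡ 527
104^128 ≡ 527^2 = 277729 ≡ 89
104^256 ≡ 89^2 = 7921 ≡ 349
104^512 ≡ 349^2 = 121801 ≡ 18
523 = 512 + 8 + 2 + 1, so 104^523 ≡ 18·18·89·104 ≡ 432 (mod 631)
127·432 = 54864 ≡ 598 (mod 631)
598 ≡ 598 (mod 631), so the signature is genuine.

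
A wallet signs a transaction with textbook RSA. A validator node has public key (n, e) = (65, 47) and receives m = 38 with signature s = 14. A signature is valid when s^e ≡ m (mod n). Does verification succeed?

s^2 ≡ 14^2 = 196 ≡ 1
s^4 ≡ 1^2 = 1
s^8 ≡ 1^2 = 1
s^16 ≡ 1^2 = 1
s^32 ≡ 1^2 = 1
47 = 32 + 8 + 4 + 2 + 1, so s^47 ≡ 1·1·1·1·14 ≡ 14 (mod 65)
The recovered value 14 does not match the digest 38.

fails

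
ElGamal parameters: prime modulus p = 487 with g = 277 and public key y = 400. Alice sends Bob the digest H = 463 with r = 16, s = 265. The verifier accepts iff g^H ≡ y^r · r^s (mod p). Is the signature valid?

valid

Left side g^H mod p:
277^463 mod 487 = 110
Right side y^r · r^s mod p:
400^16 mod 487 = 382
16^265 mod 487 = 370
382·370 = 141340 ≡ 110 (mod 487)
110 ≡ 110 (mod 487), so the signature is genuine.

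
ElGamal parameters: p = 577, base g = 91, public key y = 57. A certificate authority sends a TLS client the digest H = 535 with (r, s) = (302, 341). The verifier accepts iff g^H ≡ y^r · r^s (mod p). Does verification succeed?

Left side g^H mod p:
91^2 = 8281 ≡ 203
91^4 ≡ 203^2 = 41209 ≡ 242
91^8 ≡ 242^2 = 58564 ≡ 287
91^16 ≡ 287^2 = 82369 ≡ 435
91^32 ≡ 435^2 = 189225 ≡ 546
91^64 ≡ 546^2 = 298116 ≡ 384
91^128 ≡ 384^2 = 147456 ≡ 321
91^256 ≡ 321^2 = 103041 ≡ 335
91^512 ≡ 335^2 = 112225 ≡ 287
535 = 512 + 16 + 4 + 2 + 1, so 91^535 ≡ 287·435·242·203·91 ≡ 6 (mod 577)
Right side y^r · r^s mod p:
57^2 = 3249 ≡ 364
57^4 ≡ 364^2 = 132496 ≡ 363
57^8 ≡ 363^2 = 131769 ≡ 213
57^16 ≡ 213^2 = 45369 ≡ 363
57^32 ≡ 363^2 = 131769 ≡ 213
57^64 ≡ 213^2 = 45369 ≡ 363
57^128 ≡ 363^2 = 131769 ≡ 213
57^256 ≡ 213^2 = 45369 ≡ 363
302 = 256 + 32 + 8 + 4 + 2, so 57^302 ≡ 363·213·213·363·364 ≡ 364 (mod 577)
302^2 = 91204 ≡ 38
302^4 ≡ 38^2 = 1444 ≡ 290
302^8 ≡ 290^2 = 84100 ≡ 435
302^16 ≡ 435^2 = 189225 ≡ 546
302^32 ≡ 546^2 = 298116 ≡ 384
302^64 ≡ 384^2 = 147456 ≡ 321
302^128 ≡ 321^2 = 103041 ≡ 335
302^256 ≡ 335^2 = 112225 ≡ 287
341 = 256 + 64 + 16 + 4 + 1, so 302^341 ≡ 287·321·546·290·302 ≡ 130 (mod 577)
364·130 = 47320 ≡ 6 (mod 577)
6 ≡ 6 (mod 577), so the signature is genuine.

passes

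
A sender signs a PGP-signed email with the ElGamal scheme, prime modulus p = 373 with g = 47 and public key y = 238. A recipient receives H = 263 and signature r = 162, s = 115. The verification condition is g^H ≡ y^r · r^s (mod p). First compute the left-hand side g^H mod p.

367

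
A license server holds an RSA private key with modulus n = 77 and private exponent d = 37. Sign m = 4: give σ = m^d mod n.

60

m^2 ≡ 4^2 = 16
m^4 ≡ 16^2 = 256 ≡ 25
m^8 ≡ 25^2 = 625 ≡ 9
m^16 ≡ 9^2 = 81 ≡ 4
m^32 ≡ 4^2 = 16
37 = 32 + 4 + 1, so m^37 ≡ 16·25·4 ≡ 60 (mod 77)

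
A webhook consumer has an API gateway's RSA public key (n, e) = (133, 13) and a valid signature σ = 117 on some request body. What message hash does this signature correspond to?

33

σ^2 ≡ 117^2 = 13689 ≡ 123
σ^4 ≡ 123^2 = 15129 ≡ 100
σ^8 ≡ 100^2 = 10000 ≡ 25
13 = 8 + 4 + 1, so σ^13 ≡ 25·100·117 ≡ 33 (mod 133)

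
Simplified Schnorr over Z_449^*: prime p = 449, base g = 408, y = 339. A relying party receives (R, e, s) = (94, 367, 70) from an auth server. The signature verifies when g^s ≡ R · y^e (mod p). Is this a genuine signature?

forged

g^s mod p:
408^2 = 166464 ≡ 334
408^4 ≡ 334^2 = 111556 ≡ 204
408^8 ≡ 204^2 = 41616 ≡ 308
408^16 ≡ 308^2 = 94864 ≡ 125
408^32 ≡ 125^2 = 15625 ≡ 359
408^64 ≡ 359^2 = 128881 ≡ 18
70 = 64 + 4 + 2, so 408^70 ≡ 18·204·334 ≡ 229 (mod 449)
R · y^e mod p:
339^2 = 114921 ≡ 426
339^4 ≡ 426^2 = 181476 ≡ 80
339^8 ≡ 80^2 = 6400 ≡ 114
339^16 ≡ 114^2 = 12996 ≡ 424
339^32 ≡ 424^2 = 179776 ≡ 176
339^64 ≡ 176^2 = 30976 ≡ 444
339^128 ≡ 444^2 = 197136 ≡ 25
339^256 ≡ 25^2 = 625 ≡ 176
367 = 256 + 64 + 32 + 8 + 4 + 2 + 1, so 339^367 ≡ 176·444·176·114·80·426·339 ≡ 271 (mod 449)
94·271 = 25474 ≡ 330 (mod 449)
229 ≠ 330; the check fails.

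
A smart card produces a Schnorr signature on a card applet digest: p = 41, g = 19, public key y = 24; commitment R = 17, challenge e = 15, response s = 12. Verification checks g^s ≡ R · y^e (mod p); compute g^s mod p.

31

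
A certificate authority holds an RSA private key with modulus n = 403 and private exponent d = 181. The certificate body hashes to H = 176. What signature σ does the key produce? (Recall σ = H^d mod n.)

H^2 ≡ 176^2 = 30976 ≡ 348
H^4 ≡ 348^2 = 121104 ≡ 204
H^8 ≡ 204^2 = 41616 ≡ 107
H^16 ≡ 107^2 = 11449 ≡ 165
H^32 ≡ 165^2 = 27225 ≡ 224
H^64 ≡ 224^2 = 50176 ≡ 204
H^128 ≡ 204^2 = 41616 ≡ 107
181 = 128 + 32 + 16 + 4 + 1, so H^181 ≡ 107·224·165·204·176 ≡ 176 (mod 403)

176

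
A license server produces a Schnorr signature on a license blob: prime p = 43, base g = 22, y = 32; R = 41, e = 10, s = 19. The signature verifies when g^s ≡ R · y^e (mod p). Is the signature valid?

g^s mod p:
22^2 = 484 ≡ 11
22^4 ≡ 11^2 = 121 ≡ 35
22^8 ≡ 35^2 = 1225 ≡ 21
22^16 ≡ 21^2 = 441 ≡ 11
19 = 16 + 2 + 1, so 22^19 ≡ 11·11·22 ≡ 39 (mod 43)
R · y^e mod p:
32^2 = 1024 ≡ 35
32^4 ≡ 35^2 = 1225 ≡ 21
32^8 ≡ 21^2 = 441 ≡ 11
10 = 8 + 2, so 32^10 ≡ 11·35 ≡ 41 (mod 43)
41·41 = 1681 ≡ 4 (mod 43)
39 ≠ 4; the check fails.

invalid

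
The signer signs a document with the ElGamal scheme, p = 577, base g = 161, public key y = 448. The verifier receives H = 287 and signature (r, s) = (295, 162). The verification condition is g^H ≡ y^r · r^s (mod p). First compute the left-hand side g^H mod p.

43

161^2 = 25921 ≡ 533
161^4 ≡ 533^2 = 284089 ≡ 205
161^8 ≡ 205^2 = 42025 ≡ 481
161^16 ≡ 481^2 = 231361 ≡ 561
161^32 ≡ 561^2 = 314721 ≡ 256
161^64 ≡ 256^2 = 65536 ≡ 335
161^128 ≡ 335^2 = 112225 ≡ 287
161^256 ≡ 287^2 = 82369 ≡ 435
287 = 256 + 16 + 8 + 4 + 2 + 1, so 161^287 ≡ 435·561·481·205·533·161 ≡ 43 (mod 577)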